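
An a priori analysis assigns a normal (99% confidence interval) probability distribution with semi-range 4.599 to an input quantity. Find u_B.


u_B = half_width / 2.576
u_B = 4.599 / 2.576
u_B = 1.7853

1.7853


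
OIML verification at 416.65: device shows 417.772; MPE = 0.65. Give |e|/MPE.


e = indication - reference = 417.772 - 416.65 = 1.1220
|e| = 1.1220
ratio = |e| / MPE = 1.1220 / 0.65
ratio = 1.7262

1.7262


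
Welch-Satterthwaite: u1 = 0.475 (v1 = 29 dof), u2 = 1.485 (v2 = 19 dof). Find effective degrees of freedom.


uc = sqrt(u1^2 + u2^2) = sqrt(0.475^2 + 1.485^2) = 1.5591183
v_eff = uc^4 / (u1^4/v1 + u2^4/v2)
= 1.5591183^4 / (0.475^4/29 + 1.485^4/19)
= 5.9090311 / 0.25770368
v_eff = 22.9296

22.9296


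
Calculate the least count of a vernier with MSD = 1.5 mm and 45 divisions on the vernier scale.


LC = MSD / n_div
= 1.5 / 45
= 0.0333

0.0333


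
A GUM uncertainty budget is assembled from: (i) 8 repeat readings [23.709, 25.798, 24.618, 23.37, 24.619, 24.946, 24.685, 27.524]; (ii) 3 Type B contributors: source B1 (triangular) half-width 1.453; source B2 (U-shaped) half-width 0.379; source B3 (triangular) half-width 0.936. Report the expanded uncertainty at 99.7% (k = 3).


mean = (23.709 + 25.798 + 24.618 + 23.37 + 24.619 + 24.946 + 24.685 + 27.524) / 8 = 24.908625
s = sqrt(sum((x - mean)^2)/(n-1)) = 1.2904812
u_A = s / sqrt(n) = 1.2904812 / sqrt(8) = 0.456254
u_B1 = 1.453 / sqrt(6) = 0.59318477
u_B2 = 0.379 / sqrt(2) = 0.26799347
u_B3 = 0.936 / sqrt(6) = 0.3821204
uc = sqrt(0.456254^2 + 0.59318477^2 + 0.26799347^2 + 0.3821204^2) = 0.88197074
U = k * uc = 3 * 0.88197074
U = 2.6459

2.6459


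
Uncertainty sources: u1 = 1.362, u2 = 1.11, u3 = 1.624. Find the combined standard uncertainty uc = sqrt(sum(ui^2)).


uc = sqrt(1.362^2 + 1.11^2 + 1.624^2)
uc = sqrt(5.72452)
uc = 2.3926

2.3926


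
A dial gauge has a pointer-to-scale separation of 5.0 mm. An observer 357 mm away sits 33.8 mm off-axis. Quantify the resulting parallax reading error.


error = h * offset / d
= 5.0 * 33.8 / 357
= 0.4734

0.4734


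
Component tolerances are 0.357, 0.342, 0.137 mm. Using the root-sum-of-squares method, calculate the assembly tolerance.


RSS = sqrt(0.357^2 + 0.342^2 + 0.137^2)
= sqrt(0.263182)
= 0.5130

0.5130


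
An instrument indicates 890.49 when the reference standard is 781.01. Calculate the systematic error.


Systematic error = measured - true
= 890.49 - 781.01
= 109.4800

109.4800


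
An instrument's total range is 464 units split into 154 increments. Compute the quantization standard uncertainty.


resolution = range / divisions
resolution = 464 / 154 = 3.012987
u_res = resolution / (2*sqrt(3))
u_res = 3.012987 / 3.4641016
u_res = 0.8698

0.8698


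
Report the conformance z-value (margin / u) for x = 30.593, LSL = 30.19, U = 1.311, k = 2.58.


u = U / k = 1.311 / 2.58 = 0.50813953
margin = |LSL - x| = |30.19 - 30.593| = 0.403
z = margin / u = 0.403 / 0.50813953
z = 0.7931

0.7931


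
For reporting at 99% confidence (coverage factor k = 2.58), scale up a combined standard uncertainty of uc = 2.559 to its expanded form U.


U = k * uc
U = 2.58 * 2.559
U = 6.6022

6.6022


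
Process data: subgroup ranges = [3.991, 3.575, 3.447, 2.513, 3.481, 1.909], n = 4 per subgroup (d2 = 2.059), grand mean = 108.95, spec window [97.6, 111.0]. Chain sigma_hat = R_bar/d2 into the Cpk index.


R_bar = (3.991 + 3.575 + 3.447 + 2.513 + 3.481 + 1.909) / 6 = 3.1526667
sigma = R_bar / d2 = 3.1526667 / 2.059 = 1.531164
Cp = (USL - LSL)/(6*sigma) = (111.0 - 97.6)/(6*1.531164) = 1.4586
Cpu = (111.0 - 108.95)/(3*1.531164) = 0.4463
Cpl = (108.95 - 97.6)/(3*1.531164) = 2.4709
Cpk = min(Cpu, Cpl) = 0.4463

0.4463


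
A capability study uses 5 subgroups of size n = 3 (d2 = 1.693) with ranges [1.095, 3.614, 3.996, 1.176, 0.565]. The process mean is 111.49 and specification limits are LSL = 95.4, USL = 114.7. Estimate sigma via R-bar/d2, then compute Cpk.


R_bar = (1.095 + 3.614 + 3.996 + 1.176 + 0.565) / 5 = 2.0892
sigma = R_bar / d2 = 2.0892 / 1.693 = 1.2340224
Cp = (USL - LSL)/(6*sigma) = (114.7 - 95.4)/(6*1.2340224) = 2.6067
Cpu = (114.7 - 111.49)/(3*1.2340224) = 0.8671
Cpl = (111.49 - 95.4)/(3*1.2340224) = 4.3462
Cpk = min(Cpu, Cpl) = 0.8671

0.8671


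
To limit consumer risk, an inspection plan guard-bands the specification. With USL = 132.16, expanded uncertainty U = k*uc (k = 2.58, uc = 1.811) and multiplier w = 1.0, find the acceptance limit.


U = k * uc = 2.58 * 1.811 = 4.67238
guard band g = w * U = 1.0 * 4.67238 = 4.67238
AL = USL - g = 132.16 - 4.67238
AL = 127.4876

127.4876


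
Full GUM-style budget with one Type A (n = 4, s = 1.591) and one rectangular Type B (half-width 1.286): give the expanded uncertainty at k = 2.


u_A = s / sqrt(n) = 1.591 / sqrt(4) = 0.7955
u_B = half_width / sqrt(3) = 1.286 / sqrt(3) = 0.74247245
uc = sqrt(u_A^2 + u_B^2) = sqrt(0.7955^2 + 0.74247245^2) = 1.088157
U = k * uc = 2 * 1.088157
U = 2.1763

2.1763


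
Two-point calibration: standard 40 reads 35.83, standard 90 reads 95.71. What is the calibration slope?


slope = (y2 - y1) / (x2 - x1)
= (95.71 - 35.83) / (90 - 40)
= 59.8800 / 50
= 1.1976

1.1976


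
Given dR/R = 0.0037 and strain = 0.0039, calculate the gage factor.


GF = (dR/R) / epsilon
= 0.0037 / 0.0039
= 0.9487

0.9487


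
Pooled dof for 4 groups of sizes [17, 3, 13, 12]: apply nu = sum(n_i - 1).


nu = sum_i (n_i - 1)
nu = ((17 - 1) + (3 - 1) + (13 - 1) + (12 - 1))
nu = 16 + 2 + 12 + 11
nu = 41

41


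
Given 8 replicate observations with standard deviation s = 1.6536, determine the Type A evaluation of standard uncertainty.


u_A = s / sqrt(n)
u_A = 1.6536 / sqrt(8)
u_A = 1.6536 / 2.8284271
u_A = 0.5846

0.5846


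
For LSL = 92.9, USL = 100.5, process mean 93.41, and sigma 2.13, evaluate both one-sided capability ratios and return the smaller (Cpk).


Cpu = (USL - mean) / (3*sigma) = (100.5 - 93.41) / (3*2.13) = 1.1095
Cpl = (mean - LSL) / (3*sigma) = (93.41 - 92.9) / (3*2.13) = 0.0798
Cpk = min(Cpu, Cpl) = 0.0798

0.0798


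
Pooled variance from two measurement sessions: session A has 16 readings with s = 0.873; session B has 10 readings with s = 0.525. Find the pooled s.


s_p = sqrt(((n1-1)*s1^2 + (n2-1)*s2^2) / (n1+n2-2))
numerator = (16-1)*0.873^2 + (10-1)*0.525^2 = 11.431935 + 2.480625 = 13.91256
denominator = 16 + 10 - 2 = 24
s_p^2 = 13.91256 / 24 = 0.57969
s_p = sqrt(0.57969) = 0.7614

0.7614


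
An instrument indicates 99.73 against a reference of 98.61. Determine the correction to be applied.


Correction = standard - reading
= 98.61 - 99.73
= -1.1200

-1.1200


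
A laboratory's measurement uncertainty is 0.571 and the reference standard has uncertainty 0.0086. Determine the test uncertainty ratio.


TUR = u_lab / u_ref
= 0.571 / 0.0086
= 66.3953

66.3953


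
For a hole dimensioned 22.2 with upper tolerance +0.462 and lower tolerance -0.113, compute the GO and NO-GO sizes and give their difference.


GO = nominal - lower_tol (smallest hole = maximum material condition)
GO = 22.2 - 0.113 = 22.087
NO-GO = nominal + upper_tol (largest hole = least material condition)
NO-GO = 22.2 + 0.462 = 22.662
spread = NO-GO - GO = 22.662 - 22.087 = 0.5750

0.5750


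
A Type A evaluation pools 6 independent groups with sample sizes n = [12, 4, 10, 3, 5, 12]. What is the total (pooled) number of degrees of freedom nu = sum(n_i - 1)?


nu = sum_i (n_i - 1)
nu = ((12 - 1) + (4 - 1) + (10 - 1) + (3 - 1) + (5 - 1) + (12 - 1))
nu = 11 + 3 + 9 + 2 + 4 + 11
nu = 40

40


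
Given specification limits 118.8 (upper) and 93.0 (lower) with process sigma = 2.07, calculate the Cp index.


Cp = (USL - LSL) / (6 * sigma)
= (118.8 - 93.0) / (6 * 2.07)
= 25.8000 / 12.4200
= 2.0773

2.0773


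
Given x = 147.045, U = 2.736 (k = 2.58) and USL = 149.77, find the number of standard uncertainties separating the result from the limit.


u = U / k = 2.736 / 2.58 = 1.0604651
margin = |USL - x| = |149.77 - 147.045| = 2.725
z = margin / u = 2.725 / 1.0604651
z = 2.5696

2.5696


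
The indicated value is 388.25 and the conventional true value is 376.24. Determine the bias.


Systematic error = measured - true
= 388.25 - 376.24
= 12.0100

12.0100


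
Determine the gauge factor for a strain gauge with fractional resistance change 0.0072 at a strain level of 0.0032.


GF = (dR/R) / epsilon
= 0.0072 / 0.0032
= 2.2500

2.2500


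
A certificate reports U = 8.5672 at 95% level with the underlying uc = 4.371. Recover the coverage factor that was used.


k = U / uc
k = 8.5672 / 4.371
k = 1.96

1.96


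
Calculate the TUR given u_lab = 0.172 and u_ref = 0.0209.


TUR = u_lab / u_ref
= 0.172 / 0.0209
= 8.2297

8.2297


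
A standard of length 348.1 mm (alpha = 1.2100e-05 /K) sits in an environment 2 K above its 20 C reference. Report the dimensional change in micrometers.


dL = L * alpha * dT
= 348.1 * 1.2100e-05 * 2
= 0.0084240 mm
dL_um = 0.0084240 * 1000 = 8.4240 um

8.4240


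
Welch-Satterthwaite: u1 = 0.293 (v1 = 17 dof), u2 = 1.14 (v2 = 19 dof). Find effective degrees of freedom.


uc = sqrt(u1^2 + u2^2) = sqrt(0.293^2 + 1.14^2) = 1.177051
v_eff = uc^4 / (u1^4/v1 + u2^4/v2)
= 1.177051^4 / (0.293^4/17 + 1.14^4/19)
= 1.9194691 / 0.089326172
v_eff = 21.4883

21.4883


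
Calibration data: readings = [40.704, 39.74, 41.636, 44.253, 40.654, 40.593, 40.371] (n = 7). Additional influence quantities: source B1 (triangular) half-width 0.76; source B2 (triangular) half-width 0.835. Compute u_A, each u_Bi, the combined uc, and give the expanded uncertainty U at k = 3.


mean = (40.704 + 39.74 + 41.636 + 44.253 + 40.654 + 40.593 + 40.371) / 7 = 41.13585714
s = sqrt(sum((x - mean)^2)/(n-1)) = 1.4839995
u_A = s / sqrt(n) = 1.4839995 / sqrt(7) = 0.56089909
u_B1 = 0.76 / sqrt(6) = 0.3102687
u_B2 = 0.835 / sqrt(6) = 0.34088732
uc = sqrt(0.56089909^2 + 0.3102687^2 + 0.34088732^2) = 0.7260018
U = k * uc = 3 * 0.7260018
U = 2.1780

2.1780


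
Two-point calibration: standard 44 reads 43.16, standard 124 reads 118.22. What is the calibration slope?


slope = (y2 - y1) / (x2 - x1)
= (118.22 - 43.16) / (124 - 44)
= 75.0600 / 80
= 0.9383

0.9383


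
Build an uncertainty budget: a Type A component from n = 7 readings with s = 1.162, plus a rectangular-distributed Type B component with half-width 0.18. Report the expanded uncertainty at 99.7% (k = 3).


u_A = s / sqrt(n) = 1.162 / sqrt(7) = 0.43919472
u_B = half_width / sqrt(3) = 0.18 / sqrt(3) = 0.10392305
uc = sqrt(u_A^2 + u_B^2) = sqrt(0.43919472^2 + 0.10392305^2) = 0.4513225
U = k * uc = 3 * 0.4513225
U = 1.3540

1.3540


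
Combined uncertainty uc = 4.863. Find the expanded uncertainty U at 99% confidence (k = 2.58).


U = k * uc
U = 2.58 * 4.863
U = 12.5465

12.5465


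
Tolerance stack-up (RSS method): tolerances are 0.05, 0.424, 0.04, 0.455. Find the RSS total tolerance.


RSS = sqrt(0.05^2 + 0.424^2 + 0.04^2 + 0.455^2)
= sqrt(0.390901)
= 0.6252

0.6252


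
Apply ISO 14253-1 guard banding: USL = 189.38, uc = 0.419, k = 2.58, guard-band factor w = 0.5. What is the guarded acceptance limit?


U = k * uc = 2.58 * 0.419 = 1.08102
guard band g = w * U = 0.5 * 1.08102 = 0.54051
AL = USL - g = 189.38 - 0.54051
AL = 188.8395

188.8395


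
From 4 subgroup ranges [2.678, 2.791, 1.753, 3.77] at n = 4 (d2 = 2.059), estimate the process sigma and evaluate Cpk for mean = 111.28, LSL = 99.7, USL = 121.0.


R_bar = (2.678 + 2.791 + 1.753 + 3.77) / 4 = 2.748
sigma = R_bar / d2 = 2.748 / 2.059 = 1.3346285
Cp = (USL - LSL)/(6*sigma) = (121.0 - 99.7)/(6*1.3346285) = 2.6599
Cpu = (121.0 - 111.28)/(3*1.3346285) = 2.4276
Cpl = (111.28 - 99.7)/(3*1.3346285) = 2.8922
Cpk = min(Cpu, Cpl) = 2.4276

2.4276


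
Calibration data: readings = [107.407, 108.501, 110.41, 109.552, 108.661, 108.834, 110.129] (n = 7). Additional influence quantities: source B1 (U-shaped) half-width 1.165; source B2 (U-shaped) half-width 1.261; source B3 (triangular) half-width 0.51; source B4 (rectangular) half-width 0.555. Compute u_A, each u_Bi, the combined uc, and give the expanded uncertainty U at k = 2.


mean = (107.407 + 108.501 + 110.41 + 109.552 + 108.661 + 108.834 + 110.129) / 7 = 109.0705714
s = sqrt(sum((x - mean)^2)/(n-1)) = 1.0377628
u_A = s / sqrt(n) = 1.0377628 / sqrt(7) = 0.39223747
u_B1 = 1.165 / sqrt(2) = 0.8237794
u_B2 = 1.261 / sqrt(2) = 0.89166165
u_B3 = 0.51 / sqrt(6) = 0.20820663
u_B4 = 0.555 / sqrt(3) = 0.3204294
uc = sqrt(0.39223747^2 + 0.8237794^2 + 0.89166165^2 + 0.20820663^2 + 0.3204294^2) = 1.3317463
U = k * uc = 2 * 1.3317463
U = 2.6635

2.6635


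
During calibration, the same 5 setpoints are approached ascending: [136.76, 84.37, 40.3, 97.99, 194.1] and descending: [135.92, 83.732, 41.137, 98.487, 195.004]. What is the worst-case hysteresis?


|136.76 - 135.92| = 0.8400
|84.37 - 83.732| = 0.6380
|40.3 - 41.137| = 0.8370
|97.99 - 98.487| = 0.4970
|194.1 - 195.004| = 0.9040
hysteresis = max(diffs) = 0.9040

0.9040


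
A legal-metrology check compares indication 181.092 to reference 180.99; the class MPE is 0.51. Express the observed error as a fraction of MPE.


e = indication - reference = 181.092 - 180.99 = 0.1020
|e| = 0.1020
ratio = |e| / MPE = 0.1020 / 0.51
ratio = 0.2000

0.2000


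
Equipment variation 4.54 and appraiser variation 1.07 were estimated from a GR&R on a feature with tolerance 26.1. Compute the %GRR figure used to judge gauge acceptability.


GRR = sqrt(EV^2 + AV^2) = sqrt(4.54^2 + 1.07^2) = 4.6643863
%GRR = GRR / tol * 100 = 4.6643863 / 26.1 * 100
%GRR = 17.8712

17.8712


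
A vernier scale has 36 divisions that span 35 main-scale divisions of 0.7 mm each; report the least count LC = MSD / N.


LC = MSD / n_div
= 0.7 / 36
= 0.0194

0.0194


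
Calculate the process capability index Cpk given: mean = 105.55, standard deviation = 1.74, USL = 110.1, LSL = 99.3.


Cpu = (USL - mean) / (3*sigma) = (110.1 - 105.55) / (3*1.74) = 0.8716
Cpl = (mean - LSL) / (3*sigma) = (105.55 - 99.3) / (3*1.74) = 1.1973
Cpk = min(Cpu, Cpl) = 0.8716

0.8716


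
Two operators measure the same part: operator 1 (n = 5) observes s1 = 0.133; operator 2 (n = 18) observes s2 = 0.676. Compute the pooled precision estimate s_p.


s_p = sqrt(((n1-1)*s1^2 + (n2-1)*s2^2) / (n1+n2-2))
numerator = (5-1)*0.133^2 + (18-1)*0.676^2 = 0.070756 + 7.768592 = 7.839348
denominator = 5 + 18 - 2 = 21
s_p^2 = 7.839348 / 21 = 0.37330229
s_p = sqrt(0.37330229) = 0.6110

0.6110


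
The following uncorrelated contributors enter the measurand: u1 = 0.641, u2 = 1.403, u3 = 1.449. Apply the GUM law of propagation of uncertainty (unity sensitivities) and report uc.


uc = sqrt(0.641^2 + 1.403^2 + 1.449^2)
uc = sqrt(4.478891)
uc = 2.1163

2.1163


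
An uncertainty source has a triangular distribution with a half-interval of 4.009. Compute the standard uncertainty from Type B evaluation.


u_B = half_width / sqrt(6)
u_B = 4.009 / 2.4494897
u_B = 1.6367

1.6367


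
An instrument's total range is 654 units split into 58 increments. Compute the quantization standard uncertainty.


resolution = range / divisions
resolution = 654 / 58 = 11.275862
u_res = resolution / (2*sqrt(3))
u_res = 11.275862 / 3.4641016
u_res = 3.2551

3.2551


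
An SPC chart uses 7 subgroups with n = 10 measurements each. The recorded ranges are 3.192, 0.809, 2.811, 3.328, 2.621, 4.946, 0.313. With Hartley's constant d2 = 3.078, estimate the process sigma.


R_bar = (3.192 + 0.809 + 2.811 + 3.328 + 2.621 + 4.946 + 0.313) / 7
R_bar = 18.02 / 7 = 2.5742857
sigma_hat = R_bar / d2 = 2.5742857 / 3.078 = 0.8364

0.8364


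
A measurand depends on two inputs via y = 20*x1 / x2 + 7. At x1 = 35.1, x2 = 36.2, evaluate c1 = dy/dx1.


y = 20*x1 / x2 + 7
dy/dx1 = 20/x2
Evaluate at x2 = 36.2: c1 = 20 / 36.2
c1 = 0.5525

0.5525


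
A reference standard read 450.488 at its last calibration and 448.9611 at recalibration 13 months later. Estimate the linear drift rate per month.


rate = (v2 - v1) / months
= (448.9611 - 450.488) / 13
= -1.5269 / 13
= -0.1175

-0.1175


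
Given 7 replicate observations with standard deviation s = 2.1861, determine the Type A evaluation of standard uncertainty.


u_A = s / sqrt(n)
u_A = 2.1861 / sqrt(7)
u_A = 2.1861 / 2.6457513
u_A = 0.8263

0.8263


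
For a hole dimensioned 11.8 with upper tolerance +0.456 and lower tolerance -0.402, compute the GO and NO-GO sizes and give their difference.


GO = nominal - lower_tol (smallest hole = maximum material condition)
GO = 11.8 - 0.402 = 11.398
NO-GO = nominal + upper_tol (largest hole = least material condition)
NO-GO = 11.8 + 0.456 = 12.256
spread = NO-GO - GO = 12.256 - 11.398 = 0.8580

0.8580


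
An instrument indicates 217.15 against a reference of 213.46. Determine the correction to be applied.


Correction = standard - reading
= 213.46 - 217.15
= -3.6900

-3.6900


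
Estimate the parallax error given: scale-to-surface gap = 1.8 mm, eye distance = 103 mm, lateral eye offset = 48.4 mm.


error = h * offset / d
= 1.8 * 48.4 / 103
= 0.8458

0.8458


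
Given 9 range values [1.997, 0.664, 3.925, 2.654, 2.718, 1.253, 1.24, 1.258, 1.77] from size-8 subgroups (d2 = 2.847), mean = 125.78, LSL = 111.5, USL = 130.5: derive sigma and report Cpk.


R_bar = (1.997 + 0.664 + 3.925 + 2.654 + 2.718 + 1.253 + 1.24 + 1.258 + 1.77) / 9 = 1.9421111
sigma = R_bar / d2 = 1.9421111 / 2.847 = 0.68216055
Cp = (USL - LSL)/(6*sigma) = (130.5 - 111.5)/(6*0.68216055) = 4.6421
Cpu = (130.5 - 125.78)/(3*0.68216055) = 2.3064
Cpl = (125.78 - 111.5)/(3*0.68216055) = 6.9778
Cpk = min(Cpu, Cpl) = 2.3064

2.3064


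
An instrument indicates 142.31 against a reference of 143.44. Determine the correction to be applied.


Correction = standard - reading
= 143.44 - 142.31
= 1.1300

1.1300


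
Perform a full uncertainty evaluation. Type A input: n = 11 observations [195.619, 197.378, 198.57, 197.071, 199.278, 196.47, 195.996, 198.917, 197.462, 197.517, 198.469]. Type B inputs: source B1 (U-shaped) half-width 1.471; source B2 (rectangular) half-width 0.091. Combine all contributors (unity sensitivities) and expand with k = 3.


mean = (195.619 + 197.378 + 198.57 + 197.071 + 199.278 + 196.47 + 195.996 + 198.917 + 197.462 + 197.517 + 198.469) / 11 = 197.5224545
s = sqrt(sum((x - mean)^2)/(n-1)) = 1.1962116
u_A = s / sqrt(n) = 1.1962116 / sqrt(11) = 0.36067137
u_B1 = 1.471 / sqrt(2) = 1.0401541
u_B2 = 0.091 / sqrt(3) = 0.052538874
uc = sqrt(0.36067137^2 + 1.0401541^2 + 0.052538874^2) = 1.1021637
U = k * uc = 3 * 1.1021637
U = 3.3065

3.3065


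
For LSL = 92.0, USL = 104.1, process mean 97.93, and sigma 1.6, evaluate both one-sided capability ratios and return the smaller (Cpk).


Cpu = (USL - mean) / (3*sigma) = (104.1 - 97.93) / (3*1.6) = 1.2854
Cpl = (mean - LSL) / (3*sigma) = (97.93 - 92.0) / (3*1.6) = 1.2354
Cpk = min(Cpu, Cpl) = 1.2354

1.2354


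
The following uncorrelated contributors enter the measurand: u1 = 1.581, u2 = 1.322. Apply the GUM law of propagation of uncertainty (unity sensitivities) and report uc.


uc = sqrt(1.581^2 + 1.322^2)
uc = sqrt(4.247245)
uc = 2.0609

2.0609


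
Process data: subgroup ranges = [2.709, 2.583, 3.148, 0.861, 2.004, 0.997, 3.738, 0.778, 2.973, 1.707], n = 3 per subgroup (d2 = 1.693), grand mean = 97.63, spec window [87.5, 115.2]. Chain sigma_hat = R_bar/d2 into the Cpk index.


R_bar = (2.709 + 2.583 + 3.148 + 0.861 + 2.004 + 0.997 + 3.738 + 0.778 + 2.973 + 1.707) / 10 = 2.1498
sigma = R_bar / d2 = 2.1498 / 1.693 = 1.2698169
Cp = (USL - LSL)/(6*sigma) = (115.2 - 87.5)/(6*1.2698169) = 3.6357
Cpu = (115.2 - 97.63)/(3*1.2698169) = 4.6122
Cpl = (97.63 - 87.5)/(3*1.2698169) = 2.6592
Cpk = min(Cpu, Cpl) = 2.6592

2.6592


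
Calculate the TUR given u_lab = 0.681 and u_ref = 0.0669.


TUR = u_lab / u_ref
= 0.681 / 0.0669
= 10.1794

10.1794


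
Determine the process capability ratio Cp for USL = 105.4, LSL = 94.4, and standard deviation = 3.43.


Cp = (USL - LSL) / (6 * sigma)
= (105.4 - 94.4) / (6 * 3.43)
= 11.0000 / 20.5800
= 0.5345

0.5345


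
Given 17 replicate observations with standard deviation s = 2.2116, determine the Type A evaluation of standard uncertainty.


u_A = s / sqrt(n)
u_A = 2.2116 / sqrt(17)
u_A = 2.2116 / 4.1231056
u_A = 0.5364

0.5364


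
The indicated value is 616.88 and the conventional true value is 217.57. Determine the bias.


Systematic error = measured - true
= 616.88 - 217.57
= 399.3100

399.3100


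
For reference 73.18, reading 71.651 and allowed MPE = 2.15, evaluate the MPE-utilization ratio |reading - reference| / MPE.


e = indication - reference = 71.651 - 73.18 = -1.5290
|e| = 1.5290
ratio = |e| / MPE = 1.5290 / 2.15
ratio = 0.7112

0.7112


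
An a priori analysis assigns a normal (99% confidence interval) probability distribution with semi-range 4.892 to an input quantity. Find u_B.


u_B = half_width / 2.576
u_B = 4.892 / 2.576
u_B = 1.8991

1.8991


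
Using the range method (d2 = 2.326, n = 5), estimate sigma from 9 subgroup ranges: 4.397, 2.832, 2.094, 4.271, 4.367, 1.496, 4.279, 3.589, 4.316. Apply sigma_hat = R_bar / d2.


R_bar = (4.397 + 2.832 + 2.094 + 4.271 + 4.367 + 1.496 + 4.279 + 3.589 + 4.316) / 9
R_bar = 31.641 / 9 = 3.5156667
sigma_hat = R_bar / d2 = 3.5156667 / 2.326 = 1.5115

1.5115


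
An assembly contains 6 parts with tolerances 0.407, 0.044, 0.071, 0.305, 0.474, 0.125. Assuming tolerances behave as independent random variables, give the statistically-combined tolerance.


RSS = sqrt(0.407^2 + 0.044^2 + 0.071^2 + 0.305^2 + 0.474^2 + 0.125^2)
= sqrt(0.505952)
= 0.7113

0.7113


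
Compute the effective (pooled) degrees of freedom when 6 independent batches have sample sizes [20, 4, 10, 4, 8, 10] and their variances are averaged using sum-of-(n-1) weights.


nu = sum_i (n_i - 1)
nu = ((20 - 1) + (4 - 1) + (10 - 1) + (4 - 1) + (8 - 1) + (10 - 1))
nu = 19 + 3 + 9 + 3 + 7 + 9
nu = 50

50


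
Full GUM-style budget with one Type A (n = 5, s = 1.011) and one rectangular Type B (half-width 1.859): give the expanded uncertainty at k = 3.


u_A = s / sqrt(n) = 1.011 / sqrt(5) = 0.45213295
u_B = half_width / sqrt(3) = 1.859 / sqrt(3) = 1.0732942
uc = sqrt(u_A^2 + u_B^2) = sqrt(0.45213295^2 + 1.0732942^2) = 1.1646393
U = k * uc = 3 * 1.1646393
U = 3.4939

3.4939


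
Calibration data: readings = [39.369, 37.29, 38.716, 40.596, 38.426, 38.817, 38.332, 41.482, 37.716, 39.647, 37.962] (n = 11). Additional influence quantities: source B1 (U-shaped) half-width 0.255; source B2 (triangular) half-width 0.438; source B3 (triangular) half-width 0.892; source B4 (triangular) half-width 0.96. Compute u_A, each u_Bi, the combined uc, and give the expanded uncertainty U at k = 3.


mean = (39.369 + 37.29 + 38.716 + 40.596 + 38.426 + 38.817 + 38.332 + 41.482 + 37.716 + 39.647 + 37.962) / 11 = 38.94118182
s = sqrt(sum((x - mean)^2)/(n-1)) = 1.2555596
u_A = s / sqrt(n) = 1.2555596 / sqrt(11) = 0.37856546
u_B1 = 0.255 / sqrt(2) = 0.18031223
u_B2 = 0.438 / sqrt(6) = 0.17881275
u_B3 = 0.892 / sqrt(6) = 0.36415748
u_B4 = 0.96 / sqrt(6) = 0.39191836
uc = sqrt(0.37856546^2 + 0.18031223^2 + 0.17881275^2 + 0.36415748^2 + 0.39191836^2) = 0.70285772
U = k * uc = 3 * 0.70285772
U = 2.1086

2.1086


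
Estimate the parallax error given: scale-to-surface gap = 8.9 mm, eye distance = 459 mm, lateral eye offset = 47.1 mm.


error = h * offset / d
= 8.9 * 47.1 / 459
= 0.9133

0.9133


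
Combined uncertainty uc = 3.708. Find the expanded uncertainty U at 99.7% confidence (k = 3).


U = k * uc
U = 3 * 3.708
U = 11.1240

11.1240


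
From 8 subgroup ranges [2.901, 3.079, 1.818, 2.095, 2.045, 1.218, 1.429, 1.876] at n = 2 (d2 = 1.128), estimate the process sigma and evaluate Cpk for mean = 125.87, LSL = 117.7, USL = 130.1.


R_bar = (2.901 + 3.079 + 1.818 + 2.095 + 2.045 + 1.218 + 1.429 + 1.876) / 8 = 2.057625
sigma = R_bar / d2 = 2.057625 / 1.128 = 1.8241356
Cp = (USL - LSL)/(6*sigma) = (130.1 - 117.7)/(6*1.8241356) = 1.1330
Cpu = (130.1 - 125.87)/(3*1.8241356) = 0.7730
Cpl = (125.87 - 117.7)/(3*1.8241356) = 1.4929
Cpk = min(Cpu, Cpl) = 0.7730

0.7730


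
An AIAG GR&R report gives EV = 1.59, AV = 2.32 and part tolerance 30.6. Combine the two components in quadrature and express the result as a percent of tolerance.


GRR = sqrt(EV^2 + AV^2) = sqrt(1.59^2 + 2.32^2) = 2.8125611
%GRR = GRR / tol * 100 = 2.8125611 / 30.6 * 100
%GRR = 9.1914

9.1914


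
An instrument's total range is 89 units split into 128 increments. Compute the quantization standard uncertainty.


resolution = range / divisions
resolution = 89 / 128 = 0.6953125
u_res = resolution / (2*sqrt(3))
u_res = 0.6953125 / 3.4641016
u_res = 0.2007

0.2007


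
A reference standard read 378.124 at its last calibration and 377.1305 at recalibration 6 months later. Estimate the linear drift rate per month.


rate = (v2 - v1) / months
= (377.1305 - 378.124) / 6
= -0.9935 / 6
= -0.1656

-0.1656


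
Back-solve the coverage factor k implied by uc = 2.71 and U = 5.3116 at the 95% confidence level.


k = U / uc
k = 5.3116 / 2.71
k = 1.96

1.96


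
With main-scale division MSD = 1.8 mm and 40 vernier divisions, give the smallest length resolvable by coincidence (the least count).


LC = MSD / n_div
= 1.8 / 40
= 0.0450

0.0450


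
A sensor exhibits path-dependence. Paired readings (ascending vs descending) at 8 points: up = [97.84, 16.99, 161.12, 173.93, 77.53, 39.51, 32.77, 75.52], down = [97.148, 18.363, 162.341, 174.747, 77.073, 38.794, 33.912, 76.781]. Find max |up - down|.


|97.84 - 97.148| = 0.6920
|16.99 - 18.363| = 1.3730
|161.12 - 162.341| = 1.2210
|173.93 - 174.747| = 0.8170
|77.53 - 77.073| = 0.4570
|39.51 - 38.794| = 0.7160
|32.77 - 33.912| = 1.1420
|75.52 - 76.781| = 1.2610
hysteresis = max(diffs) = 1.3730

1.3730


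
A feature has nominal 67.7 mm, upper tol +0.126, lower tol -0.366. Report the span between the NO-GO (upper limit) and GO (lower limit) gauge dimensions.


GO = nominal - lower_tol (smallest hole = maximum material condition)
GO = 67.7 - 0.366 = 67.334
NO-GO = nominal + upper_tol (largest hole = least material condition)
NO-GO = 67.7 + 0.126 = 67.826
spread = NO-GO - GO = 67.826 - 67.334 = 0.4920

0.4920


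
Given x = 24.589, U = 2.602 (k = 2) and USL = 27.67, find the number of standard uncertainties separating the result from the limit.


u = U / k = 2.602 / 2 = 1.301
margin = |USL - x| = |27.67 - 24.589| = 3.081
z = margin / u = 3.081 / 1.301
z = 2.3682

2.3682


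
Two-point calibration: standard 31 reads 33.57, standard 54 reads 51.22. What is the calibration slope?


slope = (y2 - y1) / (x2 - x1)
= (51.22 - 33.57) / (54 - 31)
= 17.6500 / 23
= 0.7674

0.7674


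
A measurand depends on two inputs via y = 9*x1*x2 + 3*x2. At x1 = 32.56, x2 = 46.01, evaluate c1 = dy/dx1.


y = 9*x1*x2 + 3*x2
dy/dx1 = 9*x2
Evaluate at x2 = 46.01: c1 = 9 * 46.01
c1 = 414.0900

414.0900


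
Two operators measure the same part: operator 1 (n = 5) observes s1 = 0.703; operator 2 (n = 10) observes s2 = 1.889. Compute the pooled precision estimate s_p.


s_p = sqrt(((n1-1)*s1^2 + (n2-1)*s2^2) / (n1+n2-2))
numerator = (5-1)*0.703^2 + (10-1)*1.889^2 = 1.976836 + 32.114889 = 34.091725
denominator = 5 + 10 - 2 = 13
s_p^2 = 34.091725 / 13 = 2.6224404
s_p = sqrt(2.6224404) = 1.6194

1.6194


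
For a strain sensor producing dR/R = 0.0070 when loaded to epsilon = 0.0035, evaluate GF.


GF = (dR/R) / epsilon
= 0.0070 / 0.0035
= 2.0000

2.0000


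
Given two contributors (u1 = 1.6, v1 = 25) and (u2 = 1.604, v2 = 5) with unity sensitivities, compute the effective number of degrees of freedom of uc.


uc = sqrt(u1^2 + u2^2) = sqrt(1.6^2 + 1.604^2) = 2.2655719
v_eff = uc^4 / (u1^4/v1 + u2^4/v2)
= 2.2655719^4 / (1.6^4/25 + 1.604^4/5)
= 26.3458 / 1.5860204
v_eff = 16.6113

16.6113


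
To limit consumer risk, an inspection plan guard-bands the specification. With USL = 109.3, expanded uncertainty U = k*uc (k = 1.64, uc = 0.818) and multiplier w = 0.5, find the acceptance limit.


U = k * uc = 1.64 * 0.818 = 1.34152
guard band g = w * U = 0.5 * 1.34152 = 0.67076
AL = USL - g = 109.3 - 0.67076
AL = 108.6292

108.6292


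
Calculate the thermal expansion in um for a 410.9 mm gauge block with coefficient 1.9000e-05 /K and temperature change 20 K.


dL = L * alpha * dT
= 410.9 * 1.9000e-05 * 20
= 0.1561420 mm
dL_um = 0.1561420 * 1000 = 156.1420 um

156.1420


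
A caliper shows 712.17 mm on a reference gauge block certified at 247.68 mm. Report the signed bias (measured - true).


Systematic error = measured - true
= 712.17 - 247.68
= 464.4900

464.4900


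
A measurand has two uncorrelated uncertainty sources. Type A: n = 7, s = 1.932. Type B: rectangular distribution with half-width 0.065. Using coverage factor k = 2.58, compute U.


u_A = s / sqrt(n) = 1.932 / sqrt(7) = 0.73022736
u_B = half_width / sqrt(3) = 0.065 / sqrt(3) = 0.037527767
uc = sqrt(u_A^2 + u_B^2) = sqrt(0.73022736^2 + 0.037527767^2) = 0.73119104
U = k * uc = 2.58 * 0.73119104
U = 1.8865

1.8865


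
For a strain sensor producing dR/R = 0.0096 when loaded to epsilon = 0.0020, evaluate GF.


GF = (dR/R) / epsilon
= 0.0096 / 0.0020
= 4.8000

4.8000


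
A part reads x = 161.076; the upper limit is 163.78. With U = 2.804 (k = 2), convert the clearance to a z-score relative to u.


u = U / k = 2.804 / 2 = 1.402
margin = |USL - x| = |163.78 - 161.076| = 2.704
z = margin / u = 2.704 / 1.402
z = 1.9287

1.9287


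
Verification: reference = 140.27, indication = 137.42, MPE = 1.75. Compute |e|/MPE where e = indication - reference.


e = indication - reference = 137.42 - 140.27 = -2.8500
|e| = 2.8500
ratio = |e| / MPE = 2.8500 / 1.75
ratio = 1.6286

1.6286


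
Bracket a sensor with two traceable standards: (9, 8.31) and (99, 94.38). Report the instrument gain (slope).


slope = (y2 - y1) / (x2 - x1)
= (94.38 - 8.31) / (99 - 9)
= 86.0700 / 90
= 0.9563

0.9563


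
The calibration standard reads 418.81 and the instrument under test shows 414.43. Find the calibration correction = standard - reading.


Correction = standard - reading
= 418.81 - 414.43
= 4.3800

4.3800


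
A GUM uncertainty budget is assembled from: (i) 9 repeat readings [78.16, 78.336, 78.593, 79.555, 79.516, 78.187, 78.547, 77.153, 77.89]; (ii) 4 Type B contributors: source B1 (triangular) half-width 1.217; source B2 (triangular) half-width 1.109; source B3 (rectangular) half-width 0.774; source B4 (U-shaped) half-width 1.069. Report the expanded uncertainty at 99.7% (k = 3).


mean = (78.16 + 78.336 + 78.593 + 79.555 + 79.516 + 78.187 + 78.547 + 77.153 + 77.89) / 9 = 78.43744444
s = sqrt(sum((x - mean)^2)/(n-1)) = 0.75398062
u_A = s / sqrt(n) = 0.75398062 / sqrt(9) = 0.25132687
u_B1 = 1.217 / sqrt(6) = 0.49683817
u_B2 = 1.109 / sqrt(6) = 0.45274735
u_B3 = 0.774 / sqrt(3) = 0.44686911
u_B4 = 1.069 / sqrt(2) = 0.75589715
uc = sqrt(0.25132687^2 + 0.49683817^2 + 0.45274735^2 + 0.44686911^2 + 0.75589715^2) = 1.1340485
U = k * uc = 3 * 1.1340485
U = 3.4021

3.4021


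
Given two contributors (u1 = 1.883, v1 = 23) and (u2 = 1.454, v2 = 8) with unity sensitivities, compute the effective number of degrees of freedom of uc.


uc = sqrt(u1^2 + u2^2) = sqrt(1.883^2 + 1.454^2) = 2.3790345
v_eff = uc^4 / (u1^4/v1 + u2^4/v2)
= 2.3790345^4 / (1.883^4/23 + 1.454^4/8)
= 32.033394 / 1.1052906
v_eff = 28.9819

28.9819


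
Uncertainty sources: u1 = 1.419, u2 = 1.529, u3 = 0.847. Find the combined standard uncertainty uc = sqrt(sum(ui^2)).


uc = sqrt(1.419^2 + 1.529^2 + 0.847^2)
uc = sqrt(5.068811)
uc = 2.2514

2.2514


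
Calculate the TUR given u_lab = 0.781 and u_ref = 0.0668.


TUR = u_lab / u_ref
= 0.781 / 0.0668
= 11.6916

11.6916


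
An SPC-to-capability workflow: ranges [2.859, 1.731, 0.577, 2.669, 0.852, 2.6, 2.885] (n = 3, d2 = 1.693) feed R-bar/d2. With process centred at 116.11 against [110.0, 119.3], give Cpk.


R_bar = (2.859 + 1.731 + 0.577 + 2.669 + 0.852 + 2.6 + 2.885) / 7 = 2.0247143
sigma = R_bar / d2 = 2.0247143 / 1.693 = 1.1959328
Cp = (USL - LSL)/(6*sigma) = (119.3 - 110.0)/(6*1.1959328) = 1.2961
Cpu = (119.3 - 116.11)/(3*1.1959328) = 0.8891
Cpl = (116.11 - 110.0)/(3*1.1959328) = 1.7030
Cpk = min(Cpu, Cpl) = 0.8891

0.8891


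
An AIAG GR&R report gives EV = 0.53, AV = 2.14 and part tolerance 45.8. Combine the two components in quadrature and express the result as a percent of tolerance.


GRR = sqrt(EV^2 + AV^2) = sqrt(0.53^2 + 2.14^2) = 2.2046542
%GRR = GRR / tol * 100 = 2.2046542 / 45.8 * 100
%GRR = 4.8137

4.8137


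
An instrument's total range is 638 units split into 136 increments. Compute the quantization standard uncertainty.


resolution = range / divisions
resolution = 638 / 136 = 4.6911765
u_res = resolution / (2*sqrt(3))
u_res = 4.6911765 / 3.4641016
u_res = 1.3542

1.3542


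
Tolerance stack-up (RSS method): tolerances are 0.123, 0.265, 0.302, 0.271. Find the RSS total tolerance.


RSS = sqrt(0.123^2 + 0.265^2 + 0.302^2 + 0.271^2)
= sqrt(0.249999)
= 0.5000

0.5000


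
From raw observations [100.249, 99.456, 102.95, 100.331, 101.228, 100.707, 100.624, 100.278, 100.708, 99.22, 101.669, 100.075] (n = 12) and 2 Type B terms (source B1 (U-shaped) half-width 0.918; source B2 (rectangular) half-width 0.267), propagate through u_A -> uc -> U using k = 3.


mean = (100.249 + 99.456 + 102.95 + 100.331 + 101.228 + 100.707 + 100.624 + 100.278 + 100.708 + 99.22 + 101.669 + 100.075) / 12 = 100.6245833
s = sqrt(sum((x - mean)^2)/(n-1)) = 0.99380302
u_A = s / sqrt(n) = 0.99380302 / sqrt(12) = 0.28688622
u_B1 = 0.918 / sqrt(2) = 0.64912403
u_B2 = 0.267 / sqrt(3) = 0.15415252
uc = sqrt(0.28688622^2 + 0.64912403^2 + 0.15415252^2) = 0.72624287
U = k * uc = 3 * 0.72624287
U = 2.1787

2.1787


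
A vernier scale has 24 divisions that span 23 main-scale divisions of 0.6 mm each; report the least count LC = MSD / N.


LC = MSD / n_div
= 0.6 / 24
= 0.0250

0.0250


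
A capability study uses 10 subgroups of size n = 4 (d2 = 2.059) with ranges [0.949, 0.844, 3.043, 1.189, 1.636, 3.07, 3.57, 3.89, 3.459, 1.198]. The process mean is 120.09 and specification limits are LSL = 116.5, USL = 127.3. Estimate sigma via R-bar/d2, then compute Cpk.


R_bar = (0.949 + 0.844 + 3.043 + 1.189 + 1.636 + 3.07 + 3.57 + 3.89 + 3.459 + 1.198) / 10 = 2.2848
sigma = R_bar / d2 = 2.2848 / 2.059 = 1.1096649
Cp = (USL - LSL)/(6*sigma) = (127.3 - 116.5)/(6*1.1096649) = 1.6221
Cpu = (127.3 - 120.09)/(3*1.1096649) = 2.1658
Cpl = (120.09 - 116.5)/(3*1.1096649) = 1.0784
Cpk = min(Cpu, Cpl) = 1.0784

1.0784


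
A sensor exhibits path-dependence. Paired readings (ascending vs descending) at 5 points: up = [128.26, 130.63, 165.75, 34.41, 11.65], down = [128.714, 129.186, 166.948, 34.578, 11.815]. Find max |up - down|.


|128.26 - 128.714| = 0.4540
|130.63 - 129.186| = 1.4440
|165.75 - 166.948| = 1.1980
|34.41 - 34.578| = 0.1680
|11.65 - 11.815| = 0.1650
hysteresis = max(diffs) = 1.4440

1.4440


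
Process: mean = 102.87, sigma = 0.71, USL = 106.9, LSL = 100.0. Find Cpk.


Cpu = (USL - mean) / (3*sigma) = (106.9 - 102.87) / (3*0.71) = 1.8920
Cpl = (mean - LSL) / (3*sigma) = (102.87 - 100.0) / (3*0.71) = 1.3474
Cpk = min(Cpu, Cpl) = 1.3474

1.3474


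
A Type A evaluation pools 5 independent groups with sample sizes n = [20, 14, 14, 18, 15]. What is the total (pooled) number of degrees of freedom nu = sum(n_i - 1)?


nu = sum_i (n_i - 1)
nu = ((20 - 1) + (14 - 1) + (14 - 1) + (18 - 1) + (15 - 1))
nu = 19 + 13 + 13 + 17 + 14
nu = 76

76


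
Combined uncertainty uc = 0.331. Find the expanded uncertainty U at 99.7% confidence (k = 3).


U = k * uc
U = 3 * 0.331
U = 0.9930

0.9930


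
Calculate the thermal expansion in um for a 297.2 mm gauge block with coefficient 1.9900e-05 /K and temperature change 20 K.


dL = L * alpha * dT
= 297.2 * 1.9900e-05 * 20
= 0.1182856 mm
dL_um = 0.1182856 * 1000 = 118.2856 um

118.2856


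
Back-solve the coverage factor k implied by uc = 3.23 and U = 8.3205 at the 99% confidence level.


k = U / uc
k = 8.3205 / 3.23
k = 2.576

2.576


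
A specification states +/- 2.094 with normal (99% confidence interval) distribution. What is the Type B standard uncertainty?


u_B = half_width / 2.576
u_B = 2.094 / 2.576
u_B = 0.8129

0.8129


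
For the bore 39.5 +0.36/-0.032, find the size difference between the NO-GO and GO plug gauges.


GO = nominal - lower_tol (smallest hole = maximum material condition)
GO = 39.5 - 0.032 = 39.468
NO-GO = nominal + upper_tol (largest hole = least material condition)
NO-GO = 39.5 + 0.36 = 39.86
spread = NO-GO - GO = 39.86 - 39.468 = 0.3920

0.3920


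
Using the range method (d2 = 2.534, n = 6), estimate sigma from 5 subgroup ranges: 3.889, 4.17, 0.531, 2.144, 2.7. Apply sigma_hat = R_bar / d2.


R_bar = (3.889 + 4.17 + 0.531 + 2.144 + 2.7) / 5
R_bar = 13.434 / 5 = 2.6868
sigma_hat = R_bar / d2 = 2.6868 / 2.534 = 1.0603

1.0603


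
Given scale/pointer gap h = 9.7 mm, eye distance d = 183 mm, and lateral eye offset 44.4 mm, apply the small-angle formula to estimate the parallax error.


error = h * offset / d
= 9.7 * 44.4 / 183
= 2.3534

2.3534


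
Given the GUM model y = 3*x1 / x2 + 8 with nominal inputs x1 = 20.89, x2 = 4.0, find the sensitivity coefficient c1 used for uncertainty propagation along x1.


y = 3*x1 / x2 + 8
dy/dx1 = 3/x2
Evaluate at x2 = 4.0: c1 = 3 / 4.0
c1 = 0.7500

0.7500


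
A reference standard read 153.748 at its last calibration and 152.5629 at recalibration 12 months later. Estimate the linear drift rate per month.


rate = (v2 - v1) / months
= (152.5629 - 153.748) / 12
= -1.1851 / 12
= -0.0988

-0.0988


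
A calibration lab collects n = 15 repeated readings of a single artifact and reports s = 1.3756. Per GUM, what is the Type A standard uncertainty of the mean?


u_A = s / sqrt(n)
u_A = 1.3756 / sqrt(15)
u_A = 1.3756 / 3.8729833
u_A = 0.3552

0.3552


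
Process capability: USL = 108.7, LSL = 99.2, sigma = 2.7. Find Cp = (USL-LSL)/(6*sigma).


Cp = (USL - LSL) / (6 * sigma)
= (108.7 - 99.2) / (6 * 2.7)
= 9.5000 / 16.2000
= 0.5864

0.5864


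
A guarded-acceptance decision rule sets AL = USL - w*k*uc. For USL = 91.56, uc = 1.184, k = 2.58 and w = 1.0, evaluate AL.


U = k * uc = 2.58 * 1.184 = 3.05472
guard band g = w * U = 1.0 * 3.05472 = 3.05472
AL = USL - g = 91.56 - 3.05472
AL = 88.5053

88.5053


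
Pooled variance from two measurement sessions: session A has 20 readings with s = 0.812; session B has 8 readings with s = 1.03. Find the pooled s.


s_p = sqrt(((n1-1)*s1^2 + (n2-1)*s2^2) / (n1+n2-2))
numerator = (20-1)*0.812^2 + (8-1)*1.03^2 = 12.527536 + 7.4263 = 19.953836
denominator = 20 + 8 - 2 = 26
s_p^2 = 19.953836 / 26 = 0.76745523
s_p = sqrt(0.76745523) = 0.8760

0.8760


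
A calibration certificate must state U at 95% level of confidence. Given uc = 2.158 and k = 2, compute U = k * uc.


U = k * uc
U = 2 * 2.158
U = 4.3160

4.3160


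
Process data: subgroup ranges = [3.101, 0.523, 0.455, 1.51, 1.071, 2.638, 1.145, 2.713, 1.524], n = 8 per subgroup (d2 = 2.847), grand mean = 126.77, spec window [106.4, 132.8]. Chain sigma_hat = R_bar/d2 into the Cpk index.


R_bar = (3.101 + 0.523 + 0.455 + 1.51 + 1.071 + 2.638 + 1.145 + 2.713 + 1.524) / 9 = 1.6311111
sigma = R_bar / d2 = 1.6311111 / 2.847 = 0.57292276
Cp = (USL - LSL)/(6*sigma) = (132.8 - 106.4)/(6*0.57292276) = 7.6799
Cpu = (132.8 - 126.77)/(3*0.57292276) = 3.5083
Cpl = (126.77 - 106.4)/(3*0.57292276) = 11.8515
Cpk = min(Cpu, Cpl) = 3.5083

3.5083


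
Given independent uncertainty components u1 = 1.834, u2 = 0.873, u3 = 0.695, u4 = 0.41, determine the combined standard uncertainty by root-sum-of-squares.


uc = sqrt(1.834^2 + 0.873^2 + 0.695^2 + 0.41^2)
uc = sqrt(4.77681)
uc = 2.1856

2.1856


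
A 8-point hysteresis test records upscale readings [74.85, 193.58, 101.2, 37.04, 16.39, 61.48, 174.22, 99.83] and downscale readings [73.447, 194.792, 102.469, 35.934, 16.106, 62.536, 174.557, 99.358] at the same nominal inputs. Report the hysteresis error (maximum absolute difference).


|74.85 - 73.447| = 1.4030
|193.58 - 194.792| = 1.2120
|101.2 - 102.469| = 1.2690
|37.04 - 35.934| = 1.1060
|16.39 - 16.106| = 0.2840
|61.48 - 62.536| = 1.0560
|174.22 - 174.557| = 0.3370
|99.83 - 99.358| = 0.4720
hysteresis = max(diffs) = 1.4030

1.4030
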